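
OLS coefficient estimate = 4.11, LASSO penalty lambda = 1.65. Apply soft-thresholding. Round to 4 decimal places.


Absolute value: |4.11| = 4.11.
Compare to lambda = 1.65.
Since |beta| > lambda, coefficient = sign(beta)*(|beta| - lambda) = 2.4600.

2.4600


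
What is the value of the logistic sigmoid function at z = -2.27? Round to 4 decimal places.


exp(2.2700) = 9.6794.
1 + exp(-z) = 10.6794.
sigmoid = 1/10.6794 = 0.0936.

0.0936


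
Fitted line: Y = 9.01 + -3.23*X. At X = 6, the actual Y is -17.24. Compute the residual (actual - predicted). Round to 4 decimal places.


Predicted = 9.01 + -3.23 * 6 = -10.3700.
Residual = -17.24 - -10.3700 = -6.8700.

-6.8700


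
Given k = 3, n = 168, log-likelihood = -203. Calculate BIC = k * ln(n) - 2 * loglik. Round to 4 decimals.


k * ln(n) = 3 * ln(168) = 3 * 5.123964 = 15.371892.
-2 * loglik = -2 * (-203) = 406.
BIC = 15.371892 + 406 = 421.371892, which rounds to 421.3719.

421.3719


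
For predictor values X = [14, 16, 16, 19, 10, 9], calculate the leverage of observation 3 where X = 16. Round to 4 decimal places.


Mean of X: xbar = 14.0000.
SXX = 74.0000.
For X = 16: h = 1/6 + (16 - 14.0000)^2/74.0000 = 0.2207.

0.2207


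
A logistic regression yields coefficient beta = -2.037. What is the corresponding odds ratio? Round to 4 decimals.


Odds ratio = exp(beta) = exp(-2.037).
= 0.1304.

0.1304


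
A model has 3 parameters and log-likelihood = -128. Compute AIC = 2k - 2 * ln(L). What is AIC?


Compute:
2k = 2*3 = 6.
-2*loglik = -2*(-128) = 256.
AIC = 6 + 256 = 262.

262


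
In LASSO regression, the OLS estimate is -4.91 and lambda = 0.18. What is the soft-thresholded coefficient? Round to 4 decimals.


|beta_OLS| = 4.91.
lambda = 0.18.
Since |beta| > lambda, coefficient = sign(beta)*(|beta| - lambda) = -4.7300.
Result = -4.7300.

-4.7300


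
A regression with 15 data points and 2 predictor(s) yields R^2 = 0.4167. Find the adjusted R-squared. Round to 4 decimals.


Plug in: Adj R^2 = 1 - (1 - 0.4167) * 14/12.
= 1 - 0.5833 * 14/12
= 1 - 8.1662 / 12
= 1 - 0.6805 = 0.3195.

0.3195


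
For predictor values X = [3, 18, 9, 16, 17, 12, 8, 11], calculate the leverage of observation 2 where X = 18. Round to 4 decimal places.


Mean of X: xbar = 11.7500.
SXX = 183.5000.
For X = 18: h = 1/8 + (18 - 11.7500)^2/183.5000 = 0.3379.

0.3379


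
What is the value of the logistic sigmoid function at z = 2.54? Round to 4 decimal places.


Compute exp(-2.5400) = 0.0789.
Sigmoid = 1 / (1 + 0.0789) = 1 / 1.0789 = 0.9269.

0.9269


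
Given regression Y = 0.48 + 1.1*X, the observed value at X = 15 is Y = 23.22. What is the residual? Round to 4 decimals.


Fitted value at X = 15 is yhat = 0.48 + 1.1*15 = 16.9800.
Residual = 23.22 - 16.9800 = 6.2400.

6.2400


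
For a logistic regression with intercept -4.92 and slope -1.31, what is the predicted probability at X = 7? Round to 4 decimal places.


Compute z = -4.92 + (-1.31)(7) = -14.0900.
exp(-z) = 1315858.6812.
P = 1/(1 + 1315858.6812) = 0.0000.

0.0000


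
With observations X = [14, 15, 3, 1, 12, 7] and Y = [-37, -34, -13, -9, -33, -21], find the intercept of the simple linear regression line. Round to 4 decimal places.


First find the slope: b1 = -1.9904.
Means: xbar = 8.6667, ybar = -24.5000.
b0 = ybar - b1 * xbar = -24.5000 - -1.9904 * 8.6667 = -7.2500.

-7.2500


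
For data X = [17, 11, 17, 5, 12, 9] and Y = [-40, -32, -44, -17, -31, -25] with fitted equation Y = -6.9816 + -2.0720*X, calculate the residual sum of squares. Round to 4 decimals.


For each point, residual = actual - predicted.
Residuals: [2.2056, -2.2264, -1.7944, 0.3416, 0.8456, 0.6296].
Sum of squared residuals = 14.2695.

14.2695


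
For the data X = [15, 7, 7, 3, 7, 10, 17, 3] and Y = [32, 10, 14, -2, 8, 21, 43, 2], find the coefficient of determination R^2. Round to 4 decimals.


Fit the OLS line: b0 = -9.3766, b1 = 2.9422.
SSres = 42.2610.
SStot = 1634.0000.
R^2 = 1 - 42.2610/1634.0000 = 0.9741.

0.9741


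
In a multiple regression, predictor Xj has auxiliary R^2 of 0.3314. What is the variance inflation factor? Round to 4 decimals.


Using VIF = 1/(1 - R^2_j):
1 - 0.3314 = 0.6686.
VIF = 1.4957.

1.4957


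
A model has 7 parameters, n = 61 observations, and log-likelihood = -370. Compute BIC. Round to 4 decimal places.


ln(61) = 4.110874.
k * ln(n) = 7 * 4.110874 = 28.776118.
-2L = 740.
BIC = 28.776118 + 740 = 768.776118, which rounds to 768.7761.

768.7761


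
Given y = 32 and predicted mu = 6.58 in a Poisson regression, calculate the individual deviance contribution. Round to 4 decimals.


y/mu = 32/6.58 = 4.863222 (approx.), and ln(32/6.58) = 1.581701.
y * ln(y/mu) = 32 * 1.581701 = 50.614432.
y - mu = 25.42.
D = 2 * (50.614432 - 25.42) = 50.388864, which rounds to 50.3889.

50.3889


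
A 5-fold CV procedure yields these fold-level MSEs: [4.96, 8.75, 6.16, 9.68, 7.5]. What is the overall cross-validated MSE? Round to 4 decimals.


Total MSE across folds = 37.0500.
CV-MSE = 37.0500/5 = 7.4100.

7.4100


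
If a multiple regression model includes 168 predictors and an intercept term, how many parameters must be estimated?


Total coefficients = number of predictors + 1 (for the intercept).
= 168 + 1 = 169.

169


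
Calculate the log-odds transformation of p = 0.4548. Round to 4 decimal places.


1 - p = 0.5452.
p/(1-p) = 0.8342.
logit = ln(0.8342) = -0.1813.

-0.1813


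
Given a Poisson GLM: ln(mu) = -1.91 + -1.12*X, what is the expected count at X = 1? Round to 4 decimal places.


Linear predictor: eta = -1.91 + (-1.12)(1) = -3.0300.
Expected count: mu = exp(-3.0300) = 0.0483.

0.0483


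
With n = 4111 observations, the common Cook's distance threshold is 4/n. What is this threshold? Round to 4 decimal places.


Cook's distance cutoff = 4/n = 4/4111.
= 0.0010.

0.0010


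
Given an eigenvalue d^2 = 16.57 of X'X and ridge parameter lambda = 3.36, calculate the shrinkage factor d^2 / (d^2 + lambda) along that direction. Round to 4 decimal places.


Denominator = d^2 + lambda = 16.57 + 3.36 = 19.9300.
Shrinkage = 16.57 / 19.9300 = 0.8314.

0.8314


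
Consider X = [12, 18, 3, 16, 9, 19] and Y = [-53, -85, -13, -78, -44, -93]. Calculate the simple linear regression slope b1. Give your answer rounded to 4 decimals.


First compute the means: xbar = 12.8333, ybar = -61.0000.
Then S_xx = sum((xi - xbar)^2) = 186.8333.
S_xy = sum((xi - xbar)(yi - ybar)) = -919.0000.
b1 = S_xy / S_xx = -919.0000 / 186.8333 = -4.9188.

-4.9188


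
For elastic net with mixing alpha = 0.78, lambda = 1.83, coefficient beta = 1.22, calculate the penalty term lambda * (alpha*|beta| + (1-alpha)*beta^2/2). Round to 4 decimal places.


Compute:
L1 = 0.78 * 1.22 = 0.9516.
L2 = 0.22 * 1.22^2 / 2 = 0.1637.
Penalty = 1.83 * (0.9516 + 0.1637) = 2.0410.

2.0410


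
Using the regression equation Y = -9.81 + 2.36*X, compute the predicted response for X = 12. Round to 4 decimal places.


Plug X = 12 into Y = -9.81 + 2.36*X:
Y = -9.81 + 28.3200 = 18.5100.

18.5100


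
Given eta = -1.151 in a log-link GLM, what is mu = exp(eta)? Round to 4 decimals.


Apply the inverse link:
mu = e^-1.151 = 0.3163.

0.3163


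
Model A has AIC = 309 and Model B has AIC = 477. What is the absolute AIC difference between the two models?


|AIC_A - AIC_B| = |309 - 477| = 168.
Model A is preferred (lower AIC).

168


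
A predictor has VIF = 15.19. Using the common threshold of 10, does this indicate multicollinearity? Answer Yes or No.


The threshold is 10.
VIF = 15.19 is >= 10.
Multicollinearity indication: Yes.

Yes


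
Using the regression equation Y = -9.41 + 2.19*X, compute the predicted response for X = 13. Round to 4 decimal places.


Predicted value:
Y = -9.41 + (2.19)(13) = -9.41 + 28.4700 = 19.0600.

19.0600


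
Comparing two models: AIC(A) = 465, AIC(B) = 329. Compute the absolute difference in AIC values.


|AIC_A - AIC_B| = |465 - 329| = 136.
Model B is preferred (lower AIC).

136


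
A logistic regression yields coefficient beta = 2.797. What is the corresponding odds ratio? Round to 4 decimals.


exp(2.797) = 16.3954.
So the odds ratio is 16.3954.

16.3954


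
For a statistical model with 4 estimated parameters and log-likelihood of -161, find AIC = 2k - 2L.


AIC = 2*4 - 2*(-161).
= 8 + 322 = 330.

330


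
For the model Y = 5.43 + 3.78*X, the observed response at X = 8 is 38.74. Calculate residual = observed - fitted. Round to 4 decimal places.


Fitted value at X = 8 is yhat = 5.43 + 3.78*8 = 35.6700.
Residual = 38.74 - 35.6700 = 3.0700.

3.0700


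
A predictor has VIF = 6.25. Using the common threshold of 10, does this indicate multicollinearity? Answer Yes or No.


Check: VIF = 6.25 vs threshold = 10.
Since 6.25 < 10, the answer is No.

No


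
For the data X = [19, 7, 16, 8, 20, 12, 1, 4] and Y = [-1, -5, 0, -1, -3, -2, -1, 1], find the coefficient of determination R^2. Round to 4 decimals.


After computing the OLS fit (b0=-1.1058, b1=-0.0362):
SSres = 23.5469, SStot = 24.0000.
R^2 = 1 - 23.5469/24.0000 = 0.0189.

0.0189


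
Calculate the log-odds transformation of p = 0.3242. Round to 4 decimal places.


1 - p = 0.6758.
p/(1-p) = 0.4797.
logit = ln(0.4797) = -0.7345.

-0.7345


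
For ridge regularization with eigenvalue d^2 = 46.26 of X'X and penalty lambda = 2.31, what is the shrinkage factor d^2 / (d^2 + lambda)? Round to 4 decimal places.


Compute the denominator: 46.26 + 2.31 = 48.5700.
Shrinkage factor = 46.26 / 48.5700 = 0.9524.

0.9524


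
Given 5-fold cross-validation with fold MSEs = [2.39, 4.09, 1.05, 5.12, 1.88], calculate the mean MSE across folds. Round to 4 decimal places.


Add all fold MSEs: 14.5300.
Divide by k = 5: 14.5300/5 = 2.9060.

2.9060


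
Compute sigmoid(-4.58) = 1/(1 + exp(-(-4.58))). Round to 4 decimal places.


First, exp(4.5800) = 97.5144.
Then sigma(z) = 1/(1 + 97.5144) = 0.0102.

0.0102


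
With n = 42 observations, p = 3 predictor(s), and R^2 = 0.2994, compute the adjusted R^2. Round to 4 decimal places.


Adjusted R^2 = 1 - (1 - R^2) * (n-1)/(n-p-1).
(1 - R^2) = 0.7006.
(n-1)/(n-p-1) = 41/38.
(1 - R^2) * (n-1) = 0.7006 * 41 = 28.7246.
Divide by (n-p-1): 28.7246 / 38 = 0.7559.
Adj R^2 = 1 - 0.7559 = 0.2441.

0.2441


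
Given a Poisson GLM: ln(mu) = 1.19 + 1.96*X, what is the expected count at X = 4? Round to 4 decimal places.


Linear predictor: eta = 1.19 + (1.96)(4) = 9.0300.
Expected count: mu = exp(9.0300) = 8349.8596.

8349.8596


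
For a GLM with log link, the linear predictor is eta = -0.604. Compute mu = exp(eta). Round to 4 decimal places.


The inverse log link gives:
mu = exp(-0.604) = 0.5466.

0.5466


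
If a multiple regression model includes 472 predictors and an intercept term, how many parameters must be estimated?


Including the intercept, the model has 472 predictor coefficients + 1 intercept.
Total = 473.

473


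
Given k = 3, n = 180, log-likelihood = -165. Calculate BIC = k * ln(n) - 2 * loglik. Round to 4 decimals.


ln(180) = 5.192957.
k * ln(n) = 3 * 5.192957 = 15.578871.
-2L = 330.
BIC = 15.578871 + 330 = 345.578871, which rounds to 345.5789.

345.5789


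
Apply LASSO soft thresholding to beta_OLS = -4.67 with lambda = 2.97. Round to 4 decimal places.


|beta_OLS| = 4.67.
lambda = 2.97.
Since |beta| > lambda, coefficient = sign(beta)*(|beta| - lambda) = -1.7000.
Result = -1.7000.

-1.7000


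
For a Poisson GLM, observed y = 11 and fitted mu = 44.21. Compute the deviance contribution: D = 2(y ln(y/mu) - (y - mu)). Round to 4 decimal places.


Compute y*ln(y/mu) = 11*ln(11/44.21) = 11*-1.391056 = -15.301616.
y - mu = -33.21.
D = 2*(-15.301616 - (-33.21)) = 35.816768, which rounds to 35.8168.

35.8168


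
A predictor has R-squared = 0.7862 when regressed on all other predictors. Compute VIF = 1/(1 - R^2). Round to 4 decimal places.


Denominator: 1 - 0.7862 = 0.2138.
VIF = 1 / 0.2138 = 4.6773.

4.6773


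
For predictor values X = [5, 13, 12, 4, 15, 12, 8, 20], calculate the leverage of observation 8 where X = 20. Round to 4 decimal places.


Mean of X: xbar = 11.1250.
SXX = 196.8750.
For X = 20: h = 1/8 + (20 - 11.1250)^2/196.8750 = 0.5251.

0.5251


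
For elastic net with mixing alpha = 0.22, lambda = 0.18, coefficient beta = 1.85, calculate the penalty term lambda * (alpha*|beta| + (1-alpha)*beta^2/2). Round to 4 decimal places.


L1 component = 0.22 * |1.85| = 0.4070.
L2 component = 0.78 * 1.85^2 / 2 = 1.3348.
Penalty = 0.18 * (0.4070 + 1.3348) = 0.18 * 1.7418 = 0.3135.

0.3135


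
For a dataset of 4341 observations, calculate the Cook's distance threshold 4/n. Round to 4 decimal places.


Using the rule of thumb:
Threshold = 4 / 4341 = 0.0009.

0.0009


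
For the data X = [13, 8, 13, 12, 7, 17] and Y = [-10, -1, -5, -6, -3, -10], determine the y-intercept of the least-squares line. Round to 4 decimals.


The slope is b1 = -0.8564.
Sample means are xbar = 11.6667 and ybar = -5.8333.
Intercept: b0 = -5.8333 - (-0.8564)(11.6667) = 4.1584.

4.1584


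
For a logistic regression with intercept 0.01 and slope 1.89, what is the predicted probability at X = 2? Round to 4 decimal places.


Linear predictor: z = 0.01 + 1.89 * 2 = 3.7900.
P = 1/(1 + exp(-3.7900)) = 1/(1 + 0.0226) = 0.9779.

0.9779


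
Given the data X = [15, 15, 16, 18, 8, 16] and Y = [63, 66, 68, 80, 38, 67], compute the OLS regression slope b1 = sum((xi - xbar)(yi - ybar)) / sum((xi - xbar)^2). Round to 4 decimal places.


First compute the means: xbar = 14.6667, ybar = 63.6667.
Then S_xx = sum((xi - xbar)^2) = 59.3333.
S_xy = sum((xi - xbar)(yi - ybar)) = 236.3333.
b1 = S_xy / S_xx = 236.3333 / 59.3333 = 3.9831.

3.9831


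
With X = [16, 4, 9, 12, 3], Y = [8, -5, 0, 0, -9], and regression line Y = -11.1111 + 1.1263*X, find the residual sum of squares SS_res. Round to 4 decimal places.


Predicted values from Y = -11.1111 + 1.1263*X.
Residuals: [1.0903, 1.6059, 0.9744, -2.4045, -1.2678].
SSres = 12.1061.

12.1061


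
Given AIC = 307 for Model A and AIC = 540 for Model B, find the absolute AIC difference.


Absolute difference = |307 - 540| = 233.
The model with lower AIC (A) is preferred.

233


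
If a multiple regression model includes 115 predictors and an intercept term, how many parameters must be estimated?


Each predictor gets one coefficient, plus one intercept.
Total parameters = 115 + 1 = 116.

116


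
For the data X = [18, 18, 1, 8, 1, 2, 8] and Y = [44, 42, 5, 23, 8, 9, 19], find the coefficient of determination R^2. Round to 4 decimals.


The fitted line is Y = 4.3028 + 2.1407*X.
SSres = 15.1005, SStot = 1545.7143.
R^2 = 1 - SSres/SStot = 0.9902.

0.9902


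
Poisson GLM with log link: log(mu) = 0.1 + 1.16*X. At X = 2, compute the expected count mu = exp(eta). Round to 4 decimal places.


eta = 0.1 + 1.16 * 2 = 2.4200.
mu = exp(2.4200) = 11.2459.

11.2459


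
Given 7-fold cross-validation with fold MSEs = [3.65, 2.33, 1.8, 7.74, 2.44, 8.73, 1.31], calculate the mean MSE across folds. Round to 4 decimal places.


Add all fold MSEs: 28.0000.
Divide by k = 7: 28.0000/7 = 4.0000.

4.0000


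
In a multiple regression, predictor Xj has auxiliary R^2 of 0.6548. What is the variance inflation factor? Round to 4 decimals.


Using VIF = 1/(1 - R^2_j):
1 - 0.6548 = 0.3452.
VIF = 2.8969.

2.8969


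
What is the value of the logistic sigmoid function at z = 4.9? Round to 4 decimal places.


Compute exp(-4.9000) = 0.0074.
Sigmoid = 1 / (1 + 0.0074) = 1 / 1.0074 = 0.9926.

0.9926


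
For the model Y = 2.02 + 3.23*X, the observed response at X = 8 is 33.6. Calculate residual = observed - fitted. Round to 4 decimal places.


Predicted = 2.02 + 3.23 * 8 = 27.8600.
Residual = 33.6 - 27.8600 = 5.7400.

5.7400


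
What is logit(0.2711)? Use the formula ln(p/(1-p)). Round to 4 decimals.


The odds are p/(1-p) = 0.2711 / 0.7289 = 0.3719.
logit(p) = ln(0.3719) = -0.9890.

-0.9890


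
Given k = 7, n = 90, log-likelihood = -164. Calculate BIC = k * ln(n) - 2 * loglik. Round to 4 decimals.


Compute k*ln(n) = 7*ln(90) = 7*4.499810 = 31.498670.
Then -2*loglik = 328.
BIC = 31.498670 + 328 = 359.498670, which rounds to 359.4987.

359.4987


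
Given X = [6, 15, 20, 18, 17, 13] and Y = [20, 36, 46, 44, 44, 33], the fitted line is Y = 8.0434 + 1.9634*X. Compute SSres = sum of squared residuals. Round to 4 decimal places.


Compute predicted values, then residuals = yi - yhat_i.
Residuals: [0.1762, -1.4944, -1.3114, 0.6154, 2.5788, -0.5676].
SSres = sum(residual^2) = 11.3351.

11.3351


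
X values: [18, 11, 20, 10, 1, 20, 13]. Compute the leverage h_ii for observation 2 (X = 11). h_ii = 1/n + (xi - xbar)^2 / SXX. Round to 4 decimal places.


n = 7, xbar = 13.2857.
SXX = sum((xi - xbar)^2) = 279.4286.
h = 1/7 + (11 - 13.2857)^2 / 279.4286 = 0.1616.

0.1616


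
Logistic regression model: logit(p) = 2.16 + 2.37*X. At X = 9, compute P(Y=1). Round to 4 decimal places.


Compute z = 2.16 + (2.37)(9) = 23.4900.
exp(-z) = 0.0000.
P = 1/(1 + 0.0000) = 1.0000.

1.0000


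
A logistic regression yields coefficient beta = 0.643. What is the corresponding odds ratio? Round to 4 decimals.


Odds ratio = exp(beta) = exp(0.643).
= 1.9022.

1.9022


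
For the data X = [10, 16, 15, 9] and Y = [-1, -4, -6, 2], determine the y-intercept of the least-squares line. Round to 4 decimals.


Compute b1 = -0.9054 from the OLS formula.
With xbar = 12.5000 and ybar = -2.2500, the intercept is:
b0 = -2.2500 - -0.9054 * 12.5000 = 9.0676.

9.0676


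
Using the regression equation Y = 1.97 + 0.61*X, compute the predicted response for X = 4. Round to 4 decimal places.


Predicted value:
Y = 1.97 + (0.61)(4) = 1.97 + 2.4400 = 4.4100.

4.4100


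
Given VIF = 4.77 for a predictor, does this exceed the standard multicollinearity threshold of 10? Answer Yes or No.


Compare VIF = 4.77 to the threshold of 10.
4.77 < 10, so the answer is No.

No


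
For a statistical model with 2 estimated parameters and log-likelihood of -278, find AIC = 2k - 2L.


AIC = 2*2 - 2*(-278).
= 4 + 556 = 560.

560


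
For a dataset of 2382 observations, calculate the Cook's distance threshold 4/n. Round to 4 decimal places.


Using the rule of thumb:
Threshold = 4 / 2382 = 0.0017.

0.0017


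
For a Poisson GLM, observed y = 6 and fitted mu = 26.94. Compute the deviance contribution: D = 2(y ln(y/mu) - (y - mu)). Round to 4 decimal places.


First: ln(6/26.94) = -1.501853.
Then: 6 * -1.501853 = -9.011118.
y - mu = 6 - 26.94 = -20.94.
D = 2(-9.011118 - -20.94) = 23.857764, which rounds to 23.8578.

23.8578


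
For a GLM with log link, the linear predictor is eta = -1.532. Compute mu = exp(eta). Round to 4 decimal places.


The inverse log link gives:
mu = exp(-1.532) = 0.2161.

0.2161


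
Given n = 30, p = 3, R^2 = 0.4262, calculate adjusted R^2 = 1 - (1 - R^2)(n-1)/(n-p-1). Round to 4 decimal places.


Adjusted R^2 = 1 - (1 - R^2) * (n-1)/(n-p-1).
(1 - R^2) = 0.5738.
(n-1)/(n-p-1) = 29/26.
(1 - R^2) * (n-1) = 0.5738 * 29 = 16.6402.
Divide by (n-p-1): 16.6402 / 26 = 0.6400.
Adj R^2 = 1 - 0.6400 = 0.3600.

0.3600


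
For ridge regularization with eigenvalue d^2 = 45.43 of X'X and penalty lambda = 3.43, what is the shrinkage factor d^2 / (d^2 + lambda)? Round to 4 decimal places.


d^2 + lambda = 45.43 + 3.43 = 48.8600.
Shrinkage factor = 45.43/48.8600 = 0.9298.

0.9298


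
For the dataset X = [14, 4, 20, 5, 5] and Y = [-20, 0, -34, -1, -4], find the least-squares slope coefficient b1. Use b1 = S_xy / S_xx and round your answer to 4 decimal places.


The sample means are xbar = 9.6000 and ybar = -11.8000.
Compute S_xx = 201.2000 and S_xy = -418.6000.
Slope b1 = S_xy / S_xx = -418.6000 / 201.2000 = -2.0805.

-2.0805


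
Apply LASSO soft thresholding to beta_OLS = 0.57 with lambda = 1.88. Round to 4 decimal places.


|beta_OLS| = 0.57.
lambda = 1.88.
Since |beta| <= lambda, the coefficient is set to 0.
Result = 0.0000.

0.0000


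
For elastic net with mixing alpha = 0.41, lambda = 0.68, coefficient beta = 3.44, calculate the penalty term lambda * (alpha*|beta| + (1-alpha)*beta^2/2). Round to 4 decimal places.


Compute:
L1 = 0.41 * 3.44 = 1.4104.
L2 = 0.59 * 3.44^2 / 2 = 3.4909.
Penalty = 0.68 * (1.4104 + 3.4909) = 3.3329.

3.3329


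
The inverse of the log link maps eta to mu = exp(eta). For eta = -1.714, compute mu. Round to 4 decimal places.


Apply the inverse link:
mu = e^-1.714 = 0.1801.

0.1801


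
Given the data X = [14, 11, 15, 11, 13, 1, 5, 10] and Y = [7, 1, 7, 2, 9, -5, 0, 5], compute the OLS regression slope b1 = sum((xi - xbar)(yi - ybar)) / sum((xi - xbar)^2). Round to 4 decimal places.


First compute the means: xbar = 10.0000, ybar = 3.2500.
Then S_xx = sum((xi - xbar)^2) = 158.0000.
S_xy = sum((xi - xbar)(yi - ybar)) = 138.0000.
b1 = S_xy / S_xx = 138.0000 / 158.0000 = 0.8734.

0.8734


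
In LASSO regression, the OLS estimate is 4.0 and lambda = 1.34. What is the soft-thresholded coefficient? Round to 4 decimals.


Absolute value: |4.0| = 4.0.
Compare to lambda = 1.34.
Since |beta| > lambda, coefficient = sign(beta)*(|beta| - lambda) = 2.6600.

2.6600


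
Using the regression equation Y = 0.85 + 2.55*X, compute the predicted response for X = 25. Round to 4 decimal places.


Plug X = 25 into Y = 0.85 + 2.55*X:
Y = 0.85 + 63.7500 = 64.6000.

64.6000


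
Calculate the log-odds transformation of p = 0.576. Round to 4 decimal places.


1 - p = 0.424.
p/(1-p) = 1.3585.
logit = ln(1.3585) = 0.3064.

0.3064


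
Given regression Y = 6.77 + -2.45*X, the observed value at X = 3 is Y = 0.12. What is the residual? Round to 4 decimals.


Compute yhat = 6.77 + (-2.45)(3) = -0.5800.
Residual = actual - predicted = 0.12 - -0.5800 = 0.7000.

0.7000


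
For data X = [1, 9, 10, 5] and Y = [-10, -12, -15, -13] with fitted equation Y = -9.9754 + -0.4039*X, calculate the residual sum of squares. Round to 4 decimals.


Predicted values from Y = -9.9754 + -0.4039*X.
Residuals: [0.3793, 1.6105, -0.9856, -1.0051].
SSres = 4.7192.

4.7192


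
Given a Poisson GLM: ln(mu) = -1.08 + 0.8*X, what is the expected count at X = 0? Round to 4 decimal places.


Compute eta = -1.08 + 0.8 * 0 = -1.0800.
Apply inverse link: mu = e^-1.0800 = 0.3396.

0.3396


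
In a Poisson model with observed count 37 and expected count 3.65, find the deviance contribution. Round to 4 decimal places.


y/mu = 37/3.65 = 10.136986 (approx.), and ln(37/3.65) = 2.316191.
y * ln(y/mu) = 37 * 2.316191 = 85.699067.
y - mu = 33.35.
D = 2 * (85.699067 - 33.35) = 104.698134, which rounds to 104.6981.

104.6981


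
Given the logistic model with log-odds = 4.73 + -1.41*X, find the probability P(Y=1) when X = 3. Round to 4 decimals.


z = 4.73 + -1.41 * 3 = 0.5000.
Sigmoid: P = 1 / (1 + exp(-0.5000)) = 0.6225.

0.6225


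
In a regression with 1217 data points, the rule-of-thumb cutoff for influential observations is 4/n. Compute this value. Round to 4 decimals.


Using the rule of thumb:
Threshold = 4 / 1217 = 0.0033.

0.0033


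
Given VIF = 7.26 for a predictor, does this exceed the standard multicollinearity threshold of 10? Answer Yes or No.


Compare VIF = 7.26 to the threshold of 10.
7.26 < 10, so the answer is No.

No


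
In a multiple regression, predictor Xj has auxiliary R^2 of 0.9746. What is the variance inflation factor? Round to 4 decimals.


VIF = 1 / (1 - 0.9746).
= 1 / 0.0254 = 39.3701.

39.3701


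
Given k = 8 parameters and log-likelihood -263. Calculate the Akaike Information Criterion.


Compute:
2k = 2*8 = 16.
-2*loglik = -2*(-263) = 526.
AIC = 16 + 526 = 542.

542


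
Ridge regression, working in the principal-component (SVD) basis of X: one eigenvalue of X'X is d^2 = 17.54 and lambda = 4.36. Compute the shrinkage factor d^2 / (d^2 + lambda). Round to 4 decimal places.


d^2 + lambda = 17.54 + 4.36 = 21.9000.
Shrinkage factor = 17.54/21.9000 = 0.8009.

0.8009


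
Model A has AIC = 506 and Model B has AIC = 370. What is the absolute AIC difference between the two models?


Absolute difference = |506 - 370| = 136.
The model with lower AIC (B) is preferred.

136


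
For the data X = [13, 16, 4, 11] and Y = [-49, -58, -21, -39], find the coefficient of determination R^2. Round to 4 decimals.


Fit the OLS line: b0 = -7.7628, b1 = -3.0897.
SSres = 10.1218.
SStot = 754.7500.
R^2 = 1 - 10.1218/754.7500 = 0.9866.

0.9866


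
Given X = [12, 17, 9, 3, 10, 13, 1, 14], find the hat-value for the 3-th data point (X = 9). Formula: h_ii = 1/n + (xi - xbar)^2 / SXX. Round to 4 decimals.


Compute xbar = 9.8750 with n = 8 observations.
SXX = 208.8750.
Leverage = 1/8 + (9 - 9.8750)^2/208.8750 = 0.1287.

0.1287


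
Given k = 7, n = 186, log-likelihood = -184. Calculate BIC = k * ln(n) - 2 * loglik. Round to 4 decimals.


Compute k*ln(n) = 7*ln(186) = 7*5.225747 = 36.580229.
Then -2*loglik = 368.
BIC = 36.580229 + 368 = 404.580229, which rounds to 404.5802.

404.5802


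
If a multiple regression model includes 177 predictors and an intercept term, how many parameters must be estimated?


Total coefficients = number of predictors + 1 (for the intercept).
= 177 + 1 = 178.

178


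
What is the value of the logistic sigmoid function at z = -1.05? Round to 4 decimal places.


First, exp(1.0500) = 2.8577.
Then sigma(z) = 1/(1 + 2.8577) = 0.2592.

0.2592


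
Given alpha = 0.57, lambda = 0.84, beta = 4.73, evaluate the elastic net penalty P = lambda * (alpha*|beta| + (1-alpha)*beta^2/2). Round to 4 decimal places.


L1 component = 0.57 * |4.73| = 2.6961.
L2 component = 0.43 * 4.73^2 / 2 = 4.8102.
Penalty = 0.84 * (2.6961 + 4.8102) = 0.84 * 7.5063 = 6.3053.

6.3053


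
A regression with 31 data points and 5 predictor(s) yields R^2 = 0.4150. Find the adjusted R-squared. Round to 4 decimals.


Adjusted R^2 = 1 - (1 - R^2) * (n-1)/(n-p-1).
(1 - R^2) = 0.5850.
(n-1)/(n-p-1) = 30/25.
(1 - R^2) * (n-1) = 0.5850 * 30 = 17.5500.
Divide by (n-p-1): 17.5500 / 25 = 0.7020.
Adj R^2 = 1 - 0.7020 = 0.2980.

0.2980


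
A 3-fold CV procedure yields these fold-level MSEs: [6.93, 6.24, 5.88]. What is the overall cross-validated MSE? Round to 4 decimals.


Total MSE across folds = 19.0500.
CV-MSE = 19.0500/3 = 6.3500.

6.3500


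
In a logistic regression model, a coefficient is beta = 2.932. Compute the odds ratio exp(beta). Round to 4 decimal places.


Odds ratio = exp(beta) = exp(2.932).
= 18.7651.

18.7651


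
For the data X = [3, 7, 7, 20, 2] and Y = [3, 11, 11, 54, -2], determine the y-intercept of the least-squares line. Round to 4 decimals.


Compute b1 = 3.0870 from the OLS formula.
With xbar = 7.8000 and ybar = 15.4000, the intercept is:
b0 = 15.4000 - 3.0870 * 7.8000 = -8.6789.

-8.6789


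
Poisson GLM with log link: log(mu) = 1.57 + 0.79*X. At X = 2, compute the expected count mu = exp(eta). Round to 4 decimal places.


Linear predictor: eta = 1.57 + (0.79)(2) = 3.1500.
Expected count: mu = exp(3.1500) = 23.3361.

23.3361


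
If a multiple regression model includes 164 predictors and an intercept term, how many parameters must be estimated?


Including the intercept, the model has 164 predictor coefficients + 1 intercept.
Total = 165.

165


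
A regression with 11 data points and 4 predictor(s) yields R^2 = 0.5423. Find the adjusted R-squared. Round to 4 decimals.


Adjusted R^2 = 1 - (1 - R^2) * (n-1)/(n-p-1).
(1 - R^2) = 0.4577.
(n-1)/(n-p-1) = 10/6.
(1 - R^2) * (n-1) = 0.4577 * 10 = 4.5770.
Divide by (n-p-1): 4.5770 / 6 = 0.7628.
Adj R^2 = 1 - 0.7628 = 0.2372.

0.2372


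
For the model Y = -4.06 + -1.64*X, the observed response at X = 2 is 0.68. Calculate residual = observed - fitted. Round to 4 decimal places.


Fitted value at X = 2 is yhat = -4.06 + -1.64*2 = -7.3400.
Residual = 0.68 - -7.3400 = 8.0200.

8.0200


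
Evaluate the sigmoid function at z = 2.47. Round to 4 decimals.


exp(-2.4700) = 0.0846.
1 + exp(-z) = 1.0846.
sigmoid = 1/1.0846 = 0.9220.

0.9220


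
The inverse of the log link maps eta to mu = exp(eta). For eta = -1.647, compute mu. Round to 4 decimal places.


mu = exp(eta) = exp(-1.647).
= 0.1926.

0.1926


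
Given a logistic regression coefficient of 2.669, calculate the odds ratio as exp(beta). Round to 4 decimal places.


exp(2.669) = 14.4255.
So the odds ratio is 14.4255.

14.4255


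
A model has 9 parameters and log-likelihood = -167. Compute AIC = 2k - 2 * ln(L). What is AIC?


Compute:
2k = 2*9 = 18.
-2*loglik = -2*(-167) = 334.
AIC = 18 + 334 = 352.

352


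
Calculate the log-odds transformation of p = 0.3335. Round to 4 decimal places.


Compute the odds: 0.3335/0.6665 = 0.5004.
Take the natural log: ln(0.5004) = -0.6924.

-0.6924


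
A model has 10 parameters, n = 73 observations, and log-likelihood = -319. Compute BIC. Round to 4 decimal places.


ln(73) = 4.290459.
k * ln(n) = 10 * 4.290459 = 42.904590.
-2L = 638.
BIC = 42.904590 + 638 = 680.904590, which rounds to 680.9046.

680.9046


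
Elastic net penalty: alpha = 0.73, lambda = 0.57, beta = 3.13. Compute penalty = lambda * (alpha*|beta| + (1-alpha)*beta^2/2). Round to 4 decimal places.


alpha * |beta| = 0.73 * 3.13 = 2.2849.
(1-alpha) * beta^2/2 = 0.27 * 9.7969/2 = 1.3226.
Total = 0.57 * (2.2849 + 1.3226) = 2.0563.

2.0563


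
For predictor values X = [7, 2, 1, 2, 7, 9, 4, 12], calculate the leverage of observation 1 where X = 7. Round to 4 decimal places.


Compute xbar = 5.5000 with n = 8 observations.
SXX = 106.0000.
Leverage = 1/8 + (7 - 5.5000)^2/106.0000 = 0.1462.

0.1462


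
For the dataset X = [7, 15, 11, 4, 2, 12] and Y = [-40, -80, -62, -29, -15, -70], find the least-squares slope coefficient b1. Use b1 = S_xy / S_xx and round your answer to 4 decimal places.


Calculate xbar = 8.5000, ybar = -49.3333.
S_xx = 125.5000, S_xy = -632.0000.
Using b1 = S_xy / S_xx = -632.0000 / 125.5000, we get b1 = -5.0359.

-5.0359


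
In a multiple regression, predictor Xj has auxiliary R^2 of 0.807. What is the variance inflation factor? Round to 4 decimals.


Using VIF = 1/(1 - R^2_j):
1 - 0.807 = 0.193.
VIF = 5.1813.

5.1813


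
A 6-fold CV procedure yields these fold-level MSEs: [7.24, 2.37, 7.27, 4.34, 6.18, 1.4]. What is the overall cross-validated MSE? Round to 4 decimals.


Add all fold MSEs: 28.8000.
Divide by k = 6: 28.8000/6 = 4.8000.

4.8000


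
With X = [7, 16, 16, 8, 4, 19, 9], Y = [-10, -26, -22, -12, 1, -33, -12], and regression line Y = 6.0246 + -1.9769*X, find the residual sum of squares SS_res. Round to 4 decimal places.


Compute predicted values, then residuals = yi - yhat_i.
Residuals: [-2.1863, -0.3942, 3.6058, -2.2094, 2.8830, -1.4635, -0.2325].
SSres = sum(residual^2) = 33.3261.

33.3261


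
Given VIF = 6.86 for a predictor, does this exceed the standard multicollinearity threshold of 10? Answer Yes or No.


The threshold is 10.
VIF = 6.86 is < 10.
Multicollinearity indication: No.

No


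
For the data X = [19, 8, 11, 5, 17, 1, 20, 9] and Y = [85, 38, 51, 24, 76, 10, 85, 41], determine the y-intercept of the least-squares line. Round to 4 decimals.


The slope is b1 = 4.1229.
Sample means are xbar = 11.2500 and ybar = 51.2500.
Intercept: b0 = 51.2500 - (4.1229)(11.2500) = 4.8672.

4.8672


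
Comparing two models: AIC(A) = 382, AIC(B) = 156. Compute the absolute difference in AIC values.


Compute |382 - 156| = 226.
Model B has the smaller AIC.

226


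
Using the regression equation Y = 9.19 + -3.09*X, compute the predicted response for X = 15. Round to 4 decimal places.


Substitute X = 15 into the equation:
Y = 9.19 + -3.09 * 15 = 9.19 + -46.3500 = -37.1600.

-37.1600


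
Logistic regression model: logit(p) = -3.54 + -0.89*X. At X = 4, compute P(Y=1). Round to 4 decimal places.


z = -3.54 + -0.89 * 4 = -7.1000.
Sigmoid: P = 1 / (1 + exp(7.1000)) = 0.0008.

0.0008


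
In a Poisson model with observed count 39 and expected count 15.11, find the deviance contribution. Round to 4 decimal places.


First: ln(39/15.11) = 0.948205.
Then: 39 * 0.948205 = 36.979995.
y - mu = 39 - 15.11 = 23.89.
D = 2(36.979995 - 23.89) = 26.179990, which rounds to 26.1800.

26.1800


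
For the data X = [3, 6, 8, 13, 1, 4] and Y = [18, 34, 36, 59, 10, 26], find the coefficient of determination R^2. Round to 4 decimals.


The fitted line is Y = 7.4128 + 3.9578*X.
SSres = 28.6716, SStot = 1451.5000.
R^2 = 1 - SSres/SStot = 0.9802.

0.9802


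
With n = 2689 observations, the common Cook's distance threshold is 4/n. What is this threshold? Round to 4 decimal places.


Cook's distance cutoff = 4/n = 4/2689.
= 0.0015.

0.0015


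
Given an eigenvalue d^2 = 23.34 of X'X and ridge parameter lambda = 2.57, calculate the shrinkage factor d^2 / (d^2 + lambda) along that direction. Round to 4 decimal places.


d^2 + lambda = 23.34 + 2.57 = 25.9100.
Shrinkage factor = 23.34/25.9100 = 0.9008.

0.9008


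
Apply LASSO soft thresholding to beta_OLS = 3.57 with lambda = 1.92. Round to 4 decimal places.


|beta_OLS| = 3.57.
lambda = 1.92.
Since |beta| > lambda, coefficient = sign(beta)*(|beta| - lambda) = 1.6500.
Result = 1.6500.

1.6500


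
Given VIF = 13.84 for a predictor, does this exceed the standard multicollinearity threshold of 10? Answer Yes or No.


Check: VIF = 13.84 vs threshold = 10.
Since 13.84 >= 10, the answer is Yes.

Yes


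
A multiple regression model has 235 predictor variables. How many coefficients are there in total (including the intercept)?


Total coefficients = number of predictors + 1 (for the intercept).
= 235 + 1 = 236.

236


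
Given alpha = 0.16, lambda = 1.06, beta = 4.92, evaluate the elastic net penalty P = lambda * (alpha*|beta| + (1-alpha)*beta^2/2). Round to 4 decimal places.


L1 component = 0.16 * |4.92| = 0.7872.
L2 component = 0.84 * 4.92^2 / 2 = 10.1667.
Penalty = 1.06 * (0.7872 + 10.1667) = 1.06 * 10.9539 = 11.6111.

11.6111


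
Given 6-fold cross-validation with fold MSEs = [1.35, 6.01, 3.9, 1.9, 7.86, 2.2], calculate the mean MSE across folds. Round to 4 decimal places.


Add all fold MSEs: 23.2200.
Divide by k = 6: 23.2200/6 = 3.8700.

3.8700


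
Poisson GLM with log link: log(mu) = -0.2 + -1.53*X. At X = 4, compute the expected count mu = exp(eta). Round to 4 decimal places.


Linear predictor: eta = -0.2 + (-1.53)(4) = -6.3200.
Expected count: mu = exp(-6.3200) = 0.0018.

0.0018


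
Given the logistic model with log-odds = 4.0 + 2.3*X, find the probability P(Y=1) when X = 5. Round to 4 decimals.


z = 4.0 + 2.3 * 5 = 15.5000.
Sigmoid: P = 1 / (1 + exp(-15.5000)) = 1.0000.

1.0000


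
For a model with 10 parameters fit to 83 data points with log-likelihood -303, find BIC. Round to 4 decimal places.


Compute k*ln(n) = 10*ln(83) = 10*4.418841 = 44.188410.
Then -2*loglik = 606.
BIC = 44.188410 + 606 = 650.188410, which rounds to 650.1884.

650.1884


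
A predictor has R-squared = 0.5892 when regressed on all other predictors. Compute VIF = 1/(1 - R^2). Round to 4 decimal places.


VIF = 1 / (1 - 0.5892).
= 1 / 0.4108 = 2.4343.

2.4343


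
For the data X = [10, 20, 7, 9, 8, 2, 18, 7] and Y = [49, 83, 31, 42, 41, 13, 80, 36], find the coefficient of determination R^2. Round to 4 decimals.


After computing the OLS fit (b0=6.7534, b1=3.9626):
SSres = 43.5247, SStot = 3982.8750.
R^2 = 1 - 43.5247/3982.8750 = 0.9891.

0.9891


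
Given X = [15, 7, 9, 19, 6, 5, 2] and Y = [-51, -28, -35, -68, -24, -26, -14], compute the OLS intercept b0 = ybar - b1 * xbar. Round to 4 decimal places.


First find the slope: b1 = -3.0654.
Means: xbar = 9.0000, ybar = -35.1429.
b0 = ybar - b1 * xbar = -35.1429 - -3.0654 * 9.0000 = -7.5541.

-7.5541


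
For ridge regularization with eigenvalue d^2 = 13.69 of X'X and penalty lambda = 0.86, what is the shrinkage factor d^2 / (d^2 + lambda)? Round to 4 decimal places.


Compute the denominator: 13.69 + 0.86 = 14.5500.
Shrinkage factor = 13.69 / 14.5500 = 0.9409.

0.9409


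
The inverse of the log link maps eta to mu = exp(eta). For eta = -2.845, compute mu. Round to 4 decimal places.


The inverse log link gives:
mu = exp(-2.845) = 0.0581.

0.0581


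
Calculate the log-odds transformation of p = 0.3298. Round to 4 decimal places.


The odds are p/(1-p) = 0.3298 / 0.6702 = 0.4921.
logit(p) = ln(0.4921) = -0.7091.

-0.7091


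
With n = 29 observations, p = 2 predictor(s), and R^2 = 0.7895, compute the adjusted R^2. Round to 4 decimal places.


Plug in: Adj R^2 = 1 - (1 - 0.7895) * 28/26.
= 1 - 0.2105 * 28/26
= 1 - 5.8940 / 26
= 1 - 0.2267 = 0.7733.

0.7733


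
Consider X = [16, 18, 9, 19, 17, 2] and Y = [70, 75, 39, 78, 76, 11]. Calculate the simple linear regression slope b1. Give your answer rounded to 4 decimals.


Calculate xbar = 13.5000, ybar = 58.1667.
S_xx = 221.5000, S_xy = 905.5000.
Using b1 = S_xy / S_xx = 905.5000 / 221.5000, we get b1 = 4.0880.

4.0880


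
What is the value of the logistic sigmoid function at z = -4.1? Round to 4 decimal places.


Compute exp(4.1000) = 60.3403.
Sigmoid = 1 / (1 + 60.3403) = 1 / 61.3403 = 0.0163.

0.0163


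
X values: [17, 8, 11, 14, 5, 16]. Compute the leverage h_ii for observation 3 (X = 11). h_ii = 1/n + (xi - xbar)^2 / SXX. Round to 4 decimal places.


Compute xbar = 11.8333 with n = 6 observations.
SXX = 110.8333.
Leverage = 1/6 + (11 - 11.8333)^2/110.8333 = 0.1729.

0.1729


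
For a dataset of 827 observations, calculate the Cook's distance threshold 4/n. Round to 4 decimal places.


The threshold is 4/n.
4/827 = 0.0048.

0.0048


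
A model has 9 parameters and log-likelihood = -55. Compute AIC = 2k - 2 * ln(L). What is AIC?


AIC = 2*9 - 2*(-55).
= 18 + 110 = 128.

128


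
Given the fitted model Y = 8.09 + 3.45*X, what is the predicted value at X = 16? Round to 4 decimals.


Plug X = 16 into Y = 8.09 + 3.45*X:
Y = 8.09 + 55.2000 = 63.2900.

63.2900


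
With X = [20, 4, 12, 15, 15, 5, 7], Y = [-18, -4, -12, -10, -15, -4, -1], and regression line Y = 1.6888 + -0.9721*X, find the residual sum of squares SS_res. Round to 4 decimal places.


For each point, residual = actual - predicted.
Residuals: [-0.2468, -1.8004, -2.0236, 2.8927, -2.1073, -0.8283, 4.1159].
Sum of squared residuals = 37.8324.

37.8324


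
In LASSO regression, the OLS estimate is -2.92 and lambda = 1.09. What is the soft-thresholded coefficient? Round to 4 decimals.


|beta_OLS| = 2.92.
lambda = 1.09.
Since |beta| > lambda, coefficient = sign(beta)*(|beta| - lambda) = -1.8300.
Result = -1.8300.

-1.8300


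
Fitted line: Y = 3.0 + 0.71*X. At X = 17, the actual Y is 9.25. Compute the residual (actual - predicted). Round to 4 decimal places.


Fitted value at X = 17 is yhat = 3.0 + 0.71*17 = 15.0700.
Residual = 9.25 - 15.0700 = -5.8200.

-5.8200


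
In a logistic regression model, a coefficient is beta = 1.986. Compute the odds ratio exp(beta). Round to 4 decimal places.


Odds ratio = exp(beta) = exp(1.986).
= 7.2863.

7.2863


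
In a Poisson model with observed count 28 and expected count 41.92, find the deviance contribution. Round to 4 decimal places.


Compute y*ln(y/mu) = 28*ln(28/41.92) = 28*-0.403559 = -11.299652.
y - mu = -13.92.
D = 2*(-11.299652 - (-13.92)) = 5.240696, which rounds to 5.2407.

5.2407


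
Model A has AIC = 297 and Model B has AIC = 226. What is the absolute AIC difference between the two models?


Absolute difference = |297 - 226| = 71.
The model with lower AIC (B) is preferred.

71


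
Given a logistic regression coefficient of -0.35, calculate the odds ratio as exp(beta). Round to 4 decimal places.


The odds ratio is computed as:
OR = e^(-0.35) = 0.7047.

0.7047
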